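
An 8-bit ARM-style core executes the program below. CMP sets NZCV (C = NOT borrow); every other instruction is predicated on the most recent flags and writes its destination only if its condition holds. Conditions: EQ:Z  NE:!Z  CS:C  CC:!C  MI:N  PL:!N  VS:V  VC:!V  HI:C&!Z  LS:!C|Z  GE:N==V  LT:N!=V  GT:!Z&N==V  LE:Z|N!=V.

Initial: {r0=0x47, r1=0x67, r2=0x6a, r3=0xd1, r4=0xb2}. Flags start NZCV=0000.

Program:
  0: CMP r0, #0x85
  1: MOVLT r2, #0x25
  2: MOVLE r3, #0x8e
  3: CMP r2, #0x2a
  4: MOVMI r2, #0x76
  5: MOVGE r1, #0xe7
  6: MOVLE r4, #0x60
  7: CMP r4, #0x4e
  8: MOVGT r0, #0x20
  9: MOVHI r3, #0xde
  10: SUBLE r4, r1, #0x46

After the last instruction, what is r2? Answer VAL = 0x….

VAL = 0x6a

[0] flags=1001 → (cmp)
[1] flags=1001 LT?F → skip
[2] flags=1001 LE?F → skip
[3] flags=0010 → (cmp)
[4] flags=0010 MI?F → skip
[5] flags=0010 GE?T → r1=0xe7
[6] flags=0010 LE?F → skip
[7] flags=0011 → (cmp)
[8] flags=0011 GT?F → skip
[9] flags=0011 HI?T → r3=0xde
[10] flags=0011 LE?T → r4=0xa1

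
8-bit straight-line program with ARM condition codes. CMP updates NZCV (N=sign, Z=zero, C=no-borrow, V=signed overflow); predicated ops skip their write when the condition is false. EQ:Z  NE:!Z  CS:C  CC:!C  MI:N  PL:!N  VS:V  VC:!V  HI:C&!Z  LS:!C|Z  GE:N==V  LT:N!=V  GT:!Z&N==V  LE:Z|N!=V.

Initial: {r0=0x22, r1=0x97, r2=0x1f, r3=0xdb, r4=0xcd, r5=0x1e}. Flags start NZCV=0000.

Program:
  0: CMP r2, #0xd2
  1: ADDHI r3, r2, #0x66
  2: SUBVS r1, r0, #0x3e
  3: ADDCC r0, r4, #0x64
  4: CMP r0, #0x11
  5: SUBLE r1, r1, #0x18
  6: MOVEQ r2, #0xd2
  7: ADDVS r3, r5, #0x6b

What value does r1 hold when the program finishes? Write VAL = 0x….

[0] flags=0000 → (cmp)
[1] flags=0000 HI?F → skip
[2] flags=0000 VS?F → skip
[3] flags=0000 CC?T → r0=0x31
[4] flags=0010 → (cmp)
[5] flags=0010 LE?F → skip
[6] flags=0010 EQ?F → skip
[7] flags=0010 VS?F → skip

VAL = 0x97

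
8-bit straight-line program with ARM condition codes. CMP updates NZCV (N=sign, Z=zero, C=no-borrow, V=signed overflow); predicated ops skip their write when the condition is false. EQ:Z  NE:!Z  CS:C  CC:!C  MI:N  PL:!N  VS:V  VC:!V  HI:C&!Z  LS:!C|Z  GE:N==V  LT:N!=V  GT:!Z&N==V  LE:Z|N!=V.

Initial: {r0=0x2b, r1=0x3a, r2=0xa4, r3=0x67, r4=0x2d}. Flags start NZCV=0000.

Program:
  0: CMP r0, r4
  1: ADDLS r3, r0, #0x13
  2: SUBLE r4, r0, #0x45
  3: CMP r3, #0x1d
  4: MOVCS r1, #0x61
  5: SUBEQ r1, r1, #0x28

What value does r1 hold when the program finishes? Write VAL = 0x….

[0] flags=1000 → (cmp)
[1] flags=1000 LS?T → r3=0x3e
[2] flags=1000 LE?T → r4=0xe6
[3] flags=0010 → (cmp)
[4] flags=0010 CS?T → r1=0x61
[5] flags=0010 EQ?F → skip

VAL = 0x61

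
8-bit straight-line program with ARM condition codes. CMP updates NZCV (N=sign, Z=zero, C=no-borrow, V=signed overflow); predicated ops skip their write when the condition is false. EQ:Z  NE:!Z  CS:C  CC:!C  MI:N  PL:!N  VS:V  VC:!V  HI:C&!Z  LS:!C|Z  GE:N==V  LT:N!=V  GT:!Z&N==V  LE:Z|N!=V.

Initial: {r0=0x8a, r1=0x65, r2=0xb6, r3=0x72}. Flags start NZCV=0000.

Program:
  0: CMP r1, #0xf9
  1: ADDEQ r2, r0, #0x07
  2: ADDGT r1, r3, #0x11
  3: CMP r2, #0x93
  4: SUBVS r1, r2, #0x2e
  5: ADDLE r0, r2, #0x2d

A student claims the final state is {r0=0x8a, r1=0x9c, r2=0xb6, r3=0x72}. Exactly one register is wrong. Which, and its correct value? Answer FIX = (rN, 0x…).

0: ✓ CMP  NZCV=0000
1: · ADDEQ
2: ✓ ADDGT  r1←0x83
3: ✓ CMP  NZCV=0010
4: · SUBVS
5: · ADDLE

FIX = (r1, 0x83)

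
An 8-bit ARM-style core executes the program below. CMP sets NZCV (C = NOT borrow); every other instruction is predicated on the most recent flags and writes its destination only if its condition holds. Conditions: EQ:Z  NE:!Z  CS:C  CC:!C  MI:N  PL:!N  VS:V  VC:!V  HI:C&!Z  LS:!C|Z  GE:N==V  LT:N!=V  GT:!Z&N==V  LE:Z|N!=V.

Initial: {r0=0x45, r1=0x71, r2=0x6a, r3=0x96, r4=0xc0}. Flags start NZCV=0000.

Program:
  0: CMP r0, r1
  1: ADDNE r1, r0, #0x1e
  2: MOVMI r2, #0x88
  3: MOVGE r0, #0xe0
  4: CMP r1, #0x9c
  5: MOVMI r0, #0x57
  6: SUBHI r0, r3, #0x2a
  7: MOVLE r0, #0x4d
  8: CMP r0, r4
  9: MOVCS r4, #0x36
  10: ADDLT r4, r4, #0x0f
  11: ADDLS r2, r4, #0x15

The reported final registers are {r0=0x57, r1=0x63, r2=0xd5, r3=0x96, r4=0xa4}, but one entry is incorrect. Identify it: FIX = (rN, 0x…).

0: ✓ CMP  NZCV=1000
1: ✓ ADDNE  r1←0x63
2: ✓ MOVMI  r2←0x88
3: · MOVGE
4: ✓ CMP  NZCV=1001
5: ✓ MOVMI  r0←0x57
6: · SUBHI
7: · MOVLE
8: ✓ CMP  NZCV=1001
9: · MOVCS
10: · ADDLT
11: ✓ ADDLS  r2←0xd5

FIX = (r4, 0xc0)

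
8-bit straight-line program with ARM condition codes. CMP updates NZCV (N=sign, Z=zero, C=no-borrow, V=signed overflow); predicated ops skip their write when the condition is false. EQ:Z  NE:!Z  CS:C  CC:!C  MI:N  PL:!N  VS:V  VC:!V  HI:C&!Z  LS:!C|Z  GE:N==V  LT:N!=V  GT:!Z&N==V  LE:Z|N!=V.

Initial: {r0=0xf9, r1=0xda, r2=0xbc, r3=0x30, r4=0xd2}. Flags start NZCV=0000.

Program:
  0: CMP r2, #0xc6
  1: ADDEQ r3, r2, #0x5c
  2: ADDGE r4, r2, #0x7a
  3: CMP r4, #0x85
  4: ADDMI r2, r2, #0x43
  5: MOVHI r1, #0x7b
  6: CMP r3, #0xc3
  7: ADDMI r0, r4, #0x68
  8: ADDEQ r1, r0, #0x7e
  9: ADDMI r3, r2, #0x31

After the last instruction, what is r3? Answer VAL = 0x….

0: ✓ CMP  NZCV=1000
1: · ADDEQ
2: · ADDGE
3: ✓ CMP  NZCV=0010
4: · ADDMI
5: ✓ MOVHI  r1←0x7b
6: ✓ CMP  NZCV=0000
7: · ADDMI
8: · ADDEQ
9: · ADDMI

VAL = 0x30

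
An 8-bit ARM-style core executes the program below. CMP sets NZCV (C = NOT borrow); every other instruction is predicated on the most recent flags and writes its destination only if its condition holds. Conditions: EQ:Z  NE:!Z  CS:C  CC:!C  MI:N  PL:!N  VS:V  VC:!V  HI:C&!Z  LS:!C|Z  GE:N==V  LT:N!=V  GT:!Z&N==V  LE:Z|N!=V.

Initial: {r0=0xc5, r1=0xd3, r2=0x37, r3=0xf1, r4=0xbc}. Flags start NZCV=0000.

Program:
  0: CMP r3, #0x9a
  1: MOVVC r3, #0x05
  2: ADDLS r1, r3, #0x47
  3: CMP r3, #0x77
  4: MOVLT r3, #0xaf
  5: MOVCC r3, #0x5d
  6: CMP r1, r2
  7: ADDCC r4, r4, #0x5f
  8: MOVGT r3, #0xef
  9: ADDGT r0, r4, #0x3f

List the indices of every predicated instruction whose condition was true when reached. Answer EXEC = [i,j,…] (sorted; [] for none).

EXEC = [1,4,5]

[0] flags=0010 → (cmp)
[1] flags=0010 VC?T → r3=0x05
[2] flags=0010 LS?F → skip
[3] flags=1000 → (cmp)
[4] flags=1000 LT?T → r3=0xaf
[5] flags=1000 CC?T → r3=0x5d
[6] flags=1010 → (cmp)
[7] flags=1010 CC?F → skip
[8] flags=1010 GT?F → skip
[9] flags=1010 GT?F → skip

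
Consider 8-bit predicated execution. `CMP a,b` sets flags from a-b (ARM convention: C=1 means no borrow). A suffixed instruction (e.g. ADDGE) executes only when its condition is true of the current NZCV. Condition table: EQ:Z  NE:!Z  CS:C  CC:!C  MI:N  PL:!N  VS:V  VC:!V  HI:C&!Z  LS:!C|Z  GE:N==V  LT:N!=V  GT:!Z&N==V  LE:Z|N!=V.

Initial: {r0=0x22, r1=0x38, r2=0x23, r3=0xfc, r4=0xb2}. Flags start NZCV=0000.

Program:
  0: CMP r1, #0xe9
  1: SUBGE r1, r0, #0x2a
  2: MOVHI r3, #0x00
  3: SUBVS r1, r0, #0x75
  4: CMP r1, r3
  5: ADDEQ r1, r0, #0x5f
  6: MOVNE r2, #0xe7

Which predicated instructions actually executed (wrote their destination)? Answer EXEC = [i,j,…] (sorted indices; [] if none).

[0] flags=0000 → (cmp)
[1] flags=0000 GE?T → r1=0xf8
[2] flags=0000 HI?F → skip
[3] flags=0000 VS?F → skip
[4] flags=1000 → (cmp)
[5] flags=1000 EQ?F → skip
[6] flags=1000 NE?T → r2=0xe7

EXEC = [1,6]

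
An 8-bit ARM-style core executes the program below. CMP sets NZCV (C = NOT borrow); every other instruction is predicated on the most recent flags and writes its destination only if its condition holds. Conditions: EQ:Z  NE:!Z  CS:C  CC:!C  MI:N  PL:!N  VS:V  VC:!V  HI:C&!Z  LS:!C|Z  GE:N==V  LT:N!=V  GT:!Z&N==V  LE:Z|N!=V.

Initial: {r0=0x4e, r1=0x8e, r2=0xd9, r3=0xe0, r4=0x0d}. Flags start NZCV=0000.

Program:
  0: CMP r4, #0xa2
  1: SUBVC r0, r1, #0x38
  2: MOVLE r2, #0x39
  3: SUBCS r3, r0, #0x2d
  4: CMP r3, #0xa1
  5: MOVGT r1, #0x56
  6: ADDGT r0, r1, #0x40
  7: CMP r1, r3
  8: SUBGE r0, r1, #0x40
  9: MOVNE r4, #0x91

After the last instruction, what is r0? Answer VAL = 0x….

VAL = 0x16

[0] flags=0000 → (cmp)
[1] flags=0000 VC?T → r0=0x56
[2] flags=0000 LE?F → skip
[3] flags=0000 CS?F → skip
[4] flags=0010 → (cmp)
[5] flags=0010 GT?T → r1=0x56
[6] flags=0010 GT?T → r0=0x96
[7] flags=0000 → (cmp)
[8] flags=0000 GE?T → r0=0x16
[9] flags=0000 NE?T → r4=0x91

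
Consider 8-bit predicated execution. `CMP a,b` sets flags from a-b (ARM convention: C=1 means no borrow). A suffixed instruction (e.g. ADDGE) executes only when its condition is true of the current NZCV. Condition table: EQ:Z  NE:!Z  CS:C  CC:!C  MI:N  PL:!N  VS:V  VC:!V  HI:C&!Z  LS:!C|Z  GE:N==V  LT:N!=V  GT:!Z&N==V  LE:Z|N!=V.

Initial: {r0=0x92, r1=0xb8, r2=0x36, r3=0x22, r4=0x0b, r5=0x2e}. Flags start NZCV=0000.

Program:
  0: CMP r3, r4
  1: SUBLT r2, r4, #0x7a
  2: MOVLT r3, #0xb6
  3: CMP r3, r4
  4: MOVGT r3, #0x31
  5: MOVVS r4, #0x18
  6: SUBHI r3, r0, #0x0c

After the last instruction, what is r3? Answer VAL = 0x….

[0] flags=0010 → (cmp)
[1] flags=0010 LT?F → skip
[2] flags=0010 LT?F → skip
[3] flags=0010 → (cmp)
[4] flags=0010 GT?T → r3=0x31
[5] flags=0010 VS?F → skip
[6] flags=0010 HI?T → r3=0x86

VAL = 0x86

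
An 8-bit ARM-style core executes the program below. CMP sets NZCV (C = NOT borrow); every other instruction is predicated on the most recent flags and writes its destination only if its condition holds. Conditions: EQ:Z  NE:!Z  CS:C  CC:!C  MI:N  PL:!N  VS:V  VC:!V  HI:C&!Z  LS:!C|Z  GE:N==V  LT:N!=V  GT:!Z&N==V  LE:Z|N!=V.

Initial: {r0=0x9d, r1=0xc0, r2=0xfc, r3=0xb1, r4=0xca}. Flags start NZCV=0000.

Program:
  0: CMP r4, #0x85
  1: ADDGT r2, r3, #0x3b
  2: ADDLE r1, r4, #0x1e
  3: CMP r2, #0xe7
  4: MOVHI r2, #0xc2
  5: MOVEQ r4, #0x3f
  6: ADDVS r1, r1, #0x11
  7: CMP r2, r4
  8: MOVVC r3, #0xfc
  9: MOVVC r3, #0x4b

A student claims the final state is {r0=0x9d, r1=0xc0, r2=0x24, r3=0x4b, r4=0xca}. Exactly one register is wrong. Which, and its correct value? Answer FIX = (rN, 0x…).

0: ✓ CMP  NZCV=0010
1: ✓ ADDGT  r2←0xec
2: · ADDLE
3: ✓ CMP  NZCV=0010
4: ✓ MOVHI  r2←0xc2
5: · MOVEQ
6: · ADDVS
7: ✓ CMP  NZCV=1000
8: ✓ MOVVC  r3←0xfc
9: ✓ MOVVC  r3←0x4b

FIX = (r2, 0xc2)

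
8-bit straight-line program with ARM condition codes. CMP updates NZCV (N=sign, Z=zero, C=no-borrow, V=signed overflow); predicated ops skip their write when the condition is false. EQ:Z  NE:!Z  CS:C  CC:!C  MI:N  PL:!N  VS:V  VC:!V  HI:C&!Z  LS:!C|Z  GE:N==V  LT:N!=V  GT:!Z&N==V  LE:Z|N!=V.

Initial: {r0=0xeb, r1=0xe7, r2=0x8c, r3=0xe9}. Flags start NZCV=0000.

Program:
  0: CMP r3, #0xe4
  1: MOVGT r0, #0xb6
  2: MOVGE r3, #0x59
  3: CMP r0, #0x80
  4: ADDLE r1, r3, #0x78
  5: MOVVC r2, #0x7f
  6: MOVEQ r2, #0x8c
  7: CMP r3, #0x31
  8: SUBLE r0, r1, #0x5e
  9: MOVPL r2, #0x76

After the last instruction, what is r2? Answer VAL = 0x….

VAL = 0x76

[0] flags=0010 → (cmp)
[1] flags=0010 GT?T → r0=0xb6
[2] flags=0010 GE?T → r3=0x59
[3] flags=0010 → (cmp)
[4] flags=0010 LE?F → skip
[5] flags=0010 VC?T → r2=0x7f
[6] flags=0010 EQ?F → skip
[7] flags=0010 → (cmp)
[8] flags=0010 LE?F → skip
[9] flags=0010 PL?T → r2=0x76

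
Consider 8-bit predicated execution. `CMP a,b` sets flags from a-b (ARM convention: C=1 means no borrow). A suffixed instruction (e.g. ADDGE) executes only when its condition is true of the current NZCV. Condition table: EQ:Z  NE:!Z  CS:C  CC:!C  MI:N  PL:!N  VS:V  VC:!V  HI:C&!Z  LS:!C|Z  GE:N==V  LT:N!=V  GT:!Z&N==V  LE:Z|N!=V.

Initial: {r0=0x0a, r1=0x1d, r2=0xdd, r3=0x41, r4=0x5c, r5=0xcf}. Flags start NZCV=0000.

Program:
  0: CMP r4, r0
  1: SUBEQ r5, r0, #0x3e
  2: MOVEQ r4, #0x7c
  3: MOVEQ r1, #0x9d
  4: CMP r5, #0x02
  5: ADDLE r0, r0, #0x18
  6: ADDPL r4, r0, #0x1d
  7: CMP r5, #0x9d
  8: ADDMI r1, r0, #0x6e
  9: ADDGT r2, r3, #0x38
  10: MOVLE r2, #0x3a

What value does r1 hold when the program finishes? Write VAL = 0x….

VAL = 0x1d

[0] flags=0010 → (cmp)
[1] flags=0010 EQ?F → skip
[2] flags=0010 EQ?F → skip
[3] flags=0010 EQ?F → skip
[4] flags=1010 → (cmp)
[5] flags=1010 LE?T → r0=0x22
[6] flags=1010 PL?F → skip
[7] flags=0010 → (cmp)
[8] flags=0010 MI?F → skip
[9] flags=0010 GT?T → r2=0x79
[10] flags=0010 LE?F → skip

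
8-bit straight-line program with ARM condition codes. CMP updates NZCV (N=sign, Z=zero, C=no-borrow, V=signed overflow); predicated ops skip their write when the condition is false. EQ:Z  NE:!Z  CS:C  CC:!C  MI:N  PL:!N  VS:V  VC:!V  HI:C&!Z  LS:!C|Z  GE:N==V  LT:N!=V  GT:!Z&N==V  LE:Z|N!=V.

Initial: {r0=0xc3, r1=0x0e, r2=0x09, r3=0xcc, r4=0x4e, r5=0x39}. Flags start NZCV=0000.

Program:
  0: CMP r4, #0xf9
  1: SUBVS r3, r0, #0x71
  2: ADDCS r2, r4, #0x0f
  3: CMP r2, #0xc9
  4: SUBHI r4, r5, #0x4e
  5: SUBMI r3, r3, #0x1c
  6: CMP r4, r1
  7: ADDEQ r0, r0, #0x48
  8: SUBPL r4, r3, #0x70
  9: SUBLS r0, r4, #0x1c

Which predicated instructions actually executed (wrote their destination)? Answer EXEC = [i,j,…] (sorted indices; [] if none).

EXEC = [8]

0: ✓ CMP  NZCV=0000
1: · SUBVS
2: · ADDCS
3: ✓ CMP  NZCV=0000
4: · SUBHI
5: · SUBMI
6: ✓ CMP  NZCV=0010
7: · ADDEQ
8: ✓ SUBPL  r4←0x5c
9: · SUBLS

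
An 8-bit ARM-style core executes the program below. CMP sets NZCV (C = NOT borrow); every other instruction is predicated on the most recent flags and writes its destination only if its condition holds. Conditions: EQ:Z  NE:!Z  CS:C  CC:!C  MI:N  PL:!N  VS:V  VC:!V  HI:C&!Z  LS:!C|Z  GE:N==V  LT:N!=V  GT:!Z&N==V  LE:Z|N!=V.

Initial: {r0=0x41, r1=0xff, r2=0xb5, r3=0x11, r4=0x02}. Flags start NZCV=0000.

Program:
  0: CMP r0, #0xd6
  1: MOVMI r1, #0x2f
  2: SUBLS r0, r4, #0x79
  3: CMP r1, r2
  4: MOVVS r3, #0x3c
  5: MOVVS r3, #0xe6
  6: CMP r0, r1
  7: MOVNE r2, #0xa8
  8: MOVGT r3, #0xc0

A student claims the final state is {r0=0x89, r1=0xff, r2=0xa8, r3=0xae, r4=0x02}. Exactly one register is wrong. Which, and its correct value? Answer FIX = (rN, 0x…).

FIX = (r3, 0x11)

[0] flags=0000 → (cmp)
[1] flags=0000 MI?F → skip
[2] flags=0000 LS?T → r0=0x89
[3] flags=0010 → (cmp)
[4] flags=0010 VS?F → skip
[5] flags=0010 VS?F → skip
[6] flags=1000 → (cmp)
[7] flags=1000 NE?T → r2=0xa8
[8] flags=1000 GT?F → skip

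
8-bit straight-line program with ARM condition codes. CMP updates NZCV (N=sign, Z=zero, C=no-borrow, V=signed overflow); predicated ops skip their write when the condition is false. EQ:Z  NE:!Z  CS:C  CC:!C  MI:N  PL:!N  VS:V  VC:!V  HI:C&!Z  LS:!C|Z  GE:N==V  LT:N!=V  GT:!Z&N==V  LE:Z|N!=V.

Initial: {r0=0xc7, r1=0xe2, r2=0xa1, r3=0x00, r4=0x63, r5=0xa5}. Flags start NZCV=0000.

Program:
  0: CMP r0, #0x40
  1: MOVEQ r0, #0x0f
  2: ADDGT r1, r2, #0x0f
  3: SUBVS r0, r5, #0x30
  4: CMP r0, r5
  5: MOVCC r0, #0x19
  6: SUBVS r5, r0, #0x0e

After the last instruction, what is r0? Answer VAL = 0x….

0: ✓ CMP  NZCV=1010
1: · MOVEQ
2: · ADDGT
3: · SUBVS
4: ✓ CMP  NZCV=0010
5: · MOVCC
6: · SUBVS

VAL = 0xc7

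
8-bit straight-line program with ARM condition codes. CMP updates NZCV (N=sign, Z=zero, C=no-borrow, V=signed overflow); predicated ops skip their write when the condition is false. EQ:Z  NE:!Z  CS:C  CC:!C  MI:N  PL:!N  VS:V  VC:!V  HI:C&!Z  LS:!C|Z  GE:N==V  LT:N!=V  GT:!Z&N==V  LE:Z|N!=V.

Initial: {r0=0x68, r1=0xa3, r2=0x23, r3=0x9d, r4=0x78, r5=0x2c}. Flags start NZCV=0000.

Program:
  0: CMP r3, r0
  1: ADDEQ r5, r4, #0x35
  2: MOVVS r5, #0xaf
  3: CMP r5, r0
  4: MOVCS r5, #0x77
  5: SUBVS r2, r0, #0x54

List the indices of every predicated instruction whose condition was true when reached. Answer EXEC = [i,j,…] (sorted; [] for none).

EXEC = [2,4,5]

0: ✓ CMP  NZCV=0011
1: · ADDEQ
2: ✓ MOVVS  r5←0xaf
3: ✓ CMP  NZCV=0011
4: ✓ MOVCS  r5←0x77
5: ✓ SUBVS  r2←0x14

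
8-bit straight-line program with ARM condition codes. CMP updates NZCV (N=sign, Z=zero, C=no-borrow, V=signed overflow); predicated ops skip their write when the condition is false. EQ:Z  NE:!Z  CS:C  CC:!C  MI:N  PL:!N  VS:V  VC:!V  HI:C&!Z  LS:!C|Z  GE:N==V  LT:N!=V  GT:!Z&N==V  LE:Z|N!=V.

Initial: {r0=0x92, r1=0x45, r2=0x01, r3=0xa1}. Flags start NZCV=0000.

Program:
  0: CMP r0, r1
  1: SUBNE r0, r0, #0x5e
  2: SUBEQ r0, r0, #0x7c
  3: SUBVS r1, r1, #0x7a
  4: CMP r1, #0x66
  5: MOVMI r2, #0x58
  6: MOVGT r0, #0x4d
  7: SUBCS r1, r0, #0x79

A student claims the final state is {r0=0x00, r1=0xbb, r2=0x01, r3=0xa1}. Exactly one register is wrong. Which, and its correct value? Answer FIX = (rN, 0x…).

FIX = (r0, 0x34)

[0] flags=0011 → (cmp)
[1] flags=0011 NE?T → r0=0x34
[2] flags=0011 EQ?F → skip
[3] flags=0011 VS?T → r1=0xcb
[4] flags=0011 → (cmp)
[5] flags=0011 MI?F → skip
[6] flags=0011 GT?F → skip
[7] flags=0011 CS?T → r1=0xbb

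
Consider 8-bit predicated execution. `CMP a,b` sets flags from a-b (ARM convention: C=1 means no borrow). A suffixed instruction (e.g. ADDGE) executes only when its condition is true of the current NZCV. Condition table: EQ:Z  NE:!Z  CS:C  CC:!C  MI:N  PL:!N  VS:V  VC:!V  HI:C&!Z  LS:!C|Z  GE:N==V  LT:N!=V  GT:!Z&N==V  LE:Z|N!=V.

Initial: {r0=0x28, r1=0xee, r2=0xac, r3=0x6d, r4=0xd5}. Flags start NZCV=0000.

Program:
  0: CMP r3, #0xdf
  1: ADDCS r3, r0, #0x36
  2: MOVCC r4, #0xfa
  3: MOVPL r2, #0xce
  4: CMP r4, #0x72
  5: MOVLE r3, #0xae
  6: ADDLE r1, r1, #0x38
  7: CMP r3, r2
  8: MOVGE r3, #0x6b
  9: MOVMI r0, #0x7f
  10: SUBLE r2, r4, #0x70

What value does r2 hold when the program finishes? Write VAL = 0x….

[0] flags=1001 → (cmp)
[1] flags=1001 CS?F → skip
[2] flags=1001 CC?T → r4=0xfa
[3] flags=1001 PL?F → skip
[4] flags=1010 → (cmp)
[5] flags=1010 LE?T → r3=0xae
[6] flags=1010 LE?T → r1=0x26
[7] flags=0010 → (cmp)
[8] flags=0010 GE?T → r3=0x6b
[9] flags=0010 MI?F → skip
[10] flags=0010 LE?F → skip

VAL = 0xac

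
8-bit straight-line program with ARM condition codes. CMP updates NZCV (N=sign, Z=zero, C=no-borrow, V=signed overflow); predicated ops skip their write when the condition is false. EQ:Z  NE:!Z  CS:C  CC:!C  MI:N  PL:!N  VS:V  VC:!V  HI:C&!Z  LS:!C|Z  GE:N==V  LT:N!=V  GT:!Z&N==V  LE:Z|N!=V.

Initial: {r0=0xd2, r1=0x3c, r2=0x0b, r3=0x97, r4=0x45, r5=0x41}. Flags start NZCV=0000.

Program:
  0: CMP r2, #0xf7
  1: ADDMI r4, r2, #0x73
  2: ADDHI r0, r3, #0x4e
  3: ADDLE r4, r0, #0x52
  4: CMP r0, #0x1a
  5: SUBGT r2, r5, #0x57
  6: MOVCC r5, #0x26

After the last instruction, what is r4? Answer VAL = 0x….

VAL = 0x45

0: ✓ CMP  NZCV=0000
1: · ADDMI
2: · ADDHI
3: · ADDLE
4: ✓ CMP  NZCV=1010
5: · SUBGT
6: · MOVCC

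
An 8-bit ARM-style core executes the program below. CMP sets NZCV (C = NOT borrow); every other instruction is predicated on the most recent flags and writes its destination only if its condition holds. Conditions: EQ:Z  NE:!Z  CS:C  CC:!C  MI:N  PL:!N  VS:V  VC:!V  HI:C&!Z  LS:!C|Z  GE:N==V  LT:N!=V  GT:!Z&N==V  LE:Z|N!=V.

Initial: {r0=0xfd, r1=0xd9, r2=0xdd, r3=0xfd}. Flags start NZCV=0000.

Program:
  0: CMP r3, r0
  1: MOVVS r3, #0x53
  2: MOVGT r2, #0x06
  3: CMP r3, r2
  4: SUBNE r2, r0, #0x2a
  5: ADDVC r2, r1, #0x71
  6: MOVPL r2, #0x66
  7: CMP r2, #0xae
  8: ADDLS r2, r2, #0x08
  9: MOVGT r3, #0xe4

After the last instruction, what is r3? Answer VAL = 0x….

VAL = 0xe4

0: ✓ CMP  NZCV=0110
1: · MOVVS
2: · MOVGT
3: ✓ CMP  NZCV=0010
4: ✓ SUBNE  r2←0xd3
5: ✓ ADDVC  r2←0x4a
6: ✓ MOVPL  r2←0x66
7: ✓ CMP  NZCV=1001
8: ✓ ADDLS  r2←0x6e
9: ✓ MOVGT  r3←0xe4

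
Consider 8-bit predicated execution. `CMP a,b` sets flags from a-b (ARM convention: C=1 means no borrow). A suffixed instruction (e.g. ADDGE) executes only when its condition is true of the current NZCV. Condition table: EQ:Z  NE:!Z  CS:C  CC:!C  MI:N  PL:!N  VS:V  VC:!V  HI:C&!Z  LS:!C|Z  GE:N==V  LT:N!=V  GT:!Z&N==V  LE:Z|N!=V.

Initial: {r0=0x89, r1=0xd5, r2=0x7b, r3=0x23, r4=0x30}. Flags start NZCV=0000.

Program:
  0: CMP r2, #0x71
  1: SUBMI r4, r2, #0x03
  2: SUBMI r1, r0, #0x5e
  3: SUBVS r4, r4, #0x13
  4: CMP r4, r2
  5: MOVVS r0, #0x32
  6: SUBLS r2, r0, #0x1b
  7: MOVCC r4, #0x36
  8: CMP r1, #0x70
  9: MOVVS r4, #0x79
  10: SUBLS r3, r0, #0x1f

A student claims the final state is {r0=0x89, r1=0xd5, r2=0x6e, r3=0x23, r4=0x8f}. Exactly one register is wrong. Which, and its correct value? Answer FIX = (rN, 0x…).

FIX = (r4, 0x79)

[0] flags=0010 → (cmp)
[1] flags=0010 MI?F → skip
[2] flags=0010 MI?F → skip
[3] flags=0010 VS?F → skip
[4] flags=1000 → (cmp)
[5] flags=1000 VS?F → skip
[6] flags=1000 LS?T → r2=0x6e
[7] flags=1000 CC?T → r4=0x36
[8] flags=0011 → (cmp)
[9] flags=0011 VS?T → r4=0x79
[10] flags=0011 LS?F → skip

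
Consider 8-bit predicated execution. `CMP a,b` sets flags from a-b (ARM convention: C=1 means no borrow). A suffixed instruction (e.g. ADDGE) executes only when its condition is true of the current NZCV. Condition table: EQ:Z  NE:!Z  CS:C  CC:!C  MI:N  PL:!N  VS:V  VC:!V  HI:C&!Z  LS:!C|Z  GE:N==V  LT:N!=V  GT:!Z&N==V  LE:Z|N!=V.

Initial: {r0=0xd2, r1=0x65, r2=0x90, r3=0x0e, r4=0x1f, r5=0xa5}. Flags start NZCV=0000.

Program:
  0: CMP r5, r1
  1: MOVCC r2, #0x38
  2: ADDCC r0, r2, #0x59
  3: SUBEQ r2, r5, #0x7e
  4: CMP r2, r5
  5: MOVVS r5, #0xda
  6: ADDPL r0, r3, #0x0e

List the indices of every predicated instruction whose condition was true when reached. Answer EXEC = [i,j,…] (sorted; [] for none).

[0] flags=0011 → (cmp)
[1] flags=0011 CC?F → skip
[2] flags=0011 CC?F → skip
[3] flags=0011 EQ?F → skip
[4] flags=1000 → (cmp)
[5] flags=1000 VS?F → skip
[6] flags=1000 PL?F → skip

EXEC = []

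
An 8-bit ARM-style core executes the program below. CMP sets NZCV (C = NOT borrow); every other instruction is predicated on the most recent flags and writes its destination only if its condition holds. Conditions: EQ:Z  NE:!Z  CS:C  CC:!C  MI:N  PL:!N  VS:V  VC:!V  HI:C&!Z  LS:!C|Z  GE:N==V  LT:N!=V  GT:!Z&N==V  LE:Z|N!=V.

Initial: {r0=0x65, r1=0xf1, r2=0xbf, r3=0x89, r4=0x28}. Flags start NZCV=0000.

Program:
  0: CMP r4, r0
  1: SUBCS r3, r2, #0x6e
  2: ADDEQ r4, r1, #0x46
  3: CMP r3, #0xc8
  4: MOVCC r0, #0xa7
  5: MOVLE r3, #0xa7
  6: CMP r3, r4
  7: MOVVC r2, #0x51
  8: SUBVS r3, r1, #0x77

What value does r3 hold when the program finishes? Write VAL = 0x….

0: ✓ CMP  NZCV=1000
1: · SUBCS
2: · ADDEQ
3: ✓ CMP  NZCV=1000
4: ✓ MOVCC  r0←0xa7
5: ✓ MOVLE  r3←0xa7
6: ✓ CMP  NZCV=0011
7: · MOVVC
8: ✓ SUBVS  r3←0x7a

VAL = 0x7a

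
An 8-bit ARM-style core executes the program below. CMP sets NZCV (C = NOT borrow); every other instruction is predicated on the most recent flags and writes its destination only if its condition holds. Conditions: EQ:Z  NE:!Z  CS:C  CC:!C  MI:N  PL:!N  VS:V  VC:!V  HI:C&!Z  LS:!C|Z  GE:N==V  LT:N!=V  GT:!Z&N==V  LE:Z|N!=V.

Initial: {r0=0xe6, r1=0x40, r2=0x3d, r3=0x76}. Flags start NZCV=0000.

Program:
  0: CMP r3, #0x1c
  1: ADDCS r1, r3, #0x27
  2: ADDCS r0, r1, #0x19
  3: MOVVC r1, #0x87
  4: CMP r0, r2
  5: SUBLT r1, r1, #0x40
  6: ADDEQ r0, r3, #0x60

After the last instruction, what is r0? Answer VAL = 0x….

0: ✓ CMP  NZCV=0010
1: ✓ ADDCS  r1←0x9d
2: ✓ ADDCS  r0←0xb6
3: ✓ MOVVC  r1←0x87
4: ✓ CMP  NZCV=0011
5: ✓ SUBLT  r1←0x47
6: · ADDEQ

VAL = 0xb6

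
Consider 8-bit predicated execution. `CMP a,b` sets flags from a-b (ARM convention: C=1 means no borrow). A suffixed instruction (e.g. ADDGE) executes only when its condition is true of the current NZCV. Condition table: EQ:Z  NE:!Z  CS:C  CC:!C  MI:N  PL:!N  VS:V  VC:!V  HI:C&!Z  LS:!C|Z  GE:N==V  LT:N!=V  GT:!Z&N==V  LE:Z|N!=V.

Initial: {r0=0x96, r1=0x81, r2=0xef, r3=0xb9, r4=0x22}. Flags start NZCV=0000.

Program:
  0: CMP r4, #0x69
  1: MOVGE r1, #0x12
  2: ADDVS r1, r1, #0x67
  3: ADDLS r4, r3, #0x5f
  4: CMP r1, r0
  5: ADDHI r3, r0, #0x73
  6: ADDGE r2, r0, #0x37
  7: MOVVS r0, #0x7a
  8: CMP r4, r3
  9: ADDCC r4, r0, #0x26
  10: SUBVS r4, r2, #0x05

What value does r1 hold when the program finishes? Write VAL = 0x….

VAL = 0x81

0: ✓ CMP  NZCV=1000
1: · MOVGE
2: · ADDVS
3: ✓ ADDLS  r4←0x18
4: ✓ CMP  NZCV=1000
5: · ADDHI
6: · ADDGE
7: · MOVVS
8: ✓ CMP  NZCV=0000
9: ✓ ADDCC  r4←0xbc
10: · SUBVS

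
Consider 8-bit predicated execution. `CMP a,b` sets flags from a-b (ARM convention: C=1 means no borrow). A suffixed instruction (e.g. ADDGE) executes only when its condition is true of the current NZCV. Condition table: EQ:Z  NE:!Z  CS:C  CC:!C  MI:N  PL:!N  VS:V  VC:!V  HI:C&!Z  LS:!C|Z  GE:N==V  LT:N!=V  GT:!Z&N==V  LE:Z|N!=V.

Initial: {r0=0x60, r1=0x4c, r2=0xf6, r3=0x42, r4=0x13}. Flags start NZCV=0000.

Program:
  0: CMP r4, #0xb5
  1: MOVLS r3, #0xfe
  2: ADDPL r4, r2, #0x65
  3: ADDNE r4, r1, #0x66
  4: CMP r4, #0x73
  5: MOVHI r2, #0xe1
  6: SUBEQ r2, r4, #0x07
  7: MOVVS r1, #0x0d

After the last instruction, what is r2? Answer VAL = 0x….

VAL = 0xe1

[0] flags=0000 → (cmp)
[1] flags=0000 LS?T → r3=0xfe
[2] flags=0000 PL?T → r4=0x5b
[3] flags=0000 NE?T → r4=0xb2
[4] flags=0011 → (cmp)
[5] flags=0011 HI?T → r2=0xe1
[6] flags=0011 EQ?F → skip
[7] flags=0011 VS?T → r1=0x0d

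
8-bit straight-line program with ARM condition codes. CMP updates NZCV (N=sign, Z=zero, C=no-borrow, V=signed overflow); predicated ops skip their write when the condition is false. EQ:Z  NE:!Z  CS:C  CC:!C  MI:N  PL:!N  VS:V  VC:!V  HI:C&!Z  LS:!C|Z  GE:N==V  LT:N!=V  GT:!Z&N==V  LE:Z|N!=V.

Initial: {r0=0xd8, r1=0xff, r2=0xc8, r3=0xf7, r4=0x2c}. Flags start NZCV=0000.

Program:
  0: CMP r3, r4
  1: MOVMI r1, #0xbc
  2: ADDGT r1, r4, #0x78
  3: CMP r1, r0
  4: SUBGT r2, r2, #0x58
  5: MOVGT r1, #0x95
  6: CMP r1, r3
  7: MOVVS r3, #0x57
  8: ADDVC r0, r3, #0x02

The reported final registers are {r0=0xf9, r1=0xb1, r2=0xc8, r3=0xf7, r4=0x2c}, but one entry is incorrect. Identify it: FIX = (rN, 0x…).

FIX = (r1, 0xbc)

[0] flags=1010 → (cmp)
[1] flags=1010 MI?T → r1=0xbc
[2] flags=1010 GT?F → skip
[3] flags=1000 → (cmp)
[4] flags=1000 GT?F → skip
[5] flags=1000 GT?F → skip
[6] flags=1000 → (cmp)
[7] flags=1000 VS?F → skip
[8] flags=1000 VC?T → r0=0xf9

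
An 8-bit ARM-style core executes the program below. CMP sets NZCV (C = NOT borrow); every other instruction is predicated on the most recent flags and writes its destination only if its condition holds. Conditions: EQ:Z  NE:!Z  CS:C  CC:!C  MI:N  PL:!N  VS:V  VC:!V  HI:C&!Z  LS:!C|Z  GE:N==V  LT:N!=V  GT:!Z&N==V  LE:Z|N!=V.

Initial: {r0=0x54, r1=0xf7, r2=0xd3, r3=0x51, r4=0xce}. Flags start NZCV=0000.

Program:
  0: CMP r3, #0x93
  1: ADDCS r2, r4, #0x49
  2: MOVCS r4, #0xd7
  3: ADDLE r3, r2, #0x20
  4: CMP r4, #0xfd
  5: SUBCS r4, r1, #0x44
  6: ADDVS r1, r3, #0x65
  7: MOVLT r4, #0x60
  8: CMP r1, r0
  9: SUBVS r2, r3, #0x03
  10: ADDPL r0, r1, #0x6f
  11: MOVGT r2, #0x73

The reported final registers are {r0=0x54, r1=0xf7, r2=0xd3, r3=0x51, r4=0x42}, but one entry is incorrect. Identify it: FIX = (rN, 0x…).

[0] flags=1001 → (cmp)
[1] flags=1001 CS?F → skip
[2] flags=1001 CS?F → skip
[3] flags=1001 LE?F → skip
[4] flags=1000 → (cmp)
[5] flags=1000 CS?F → skip
[6] flags=1000 VS?F → skip
[7] flags=1000 LT?T → r4=0x60
[8] flags=1010 → (cmp)
[9] flags=1010 VS?F → skip
[10] flags=1010 PL?F → skip
[11] flags=1010 GT?F → skip

FIX = (r4, 0x60)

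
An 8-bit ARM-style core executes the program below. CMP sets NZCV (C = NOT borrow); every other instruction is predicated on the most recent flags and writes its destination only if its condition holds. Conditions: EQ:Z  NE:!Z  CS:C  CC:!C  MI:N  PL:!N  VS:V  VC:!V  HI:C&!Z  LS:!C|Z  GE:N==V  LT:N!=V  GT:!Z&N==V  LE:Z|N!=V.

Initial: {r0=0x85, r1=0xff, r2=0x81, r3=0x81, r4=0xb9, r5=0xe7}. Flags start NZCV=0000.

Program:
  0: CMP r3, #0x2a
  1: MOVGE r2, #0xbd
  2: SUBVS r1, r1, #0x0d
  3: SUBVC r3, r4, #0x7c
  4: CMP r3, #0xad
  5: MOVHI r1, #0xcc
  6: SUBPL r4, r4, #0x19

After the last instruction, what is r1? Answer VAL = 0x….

[0] flags=0011 → (cmp)
[1] flags=0011 GE?F → skip
[2] flags=0011 VS?T → r1=0xf2
[3] flags=0011 VC?F → skip
[4] flags=1000 → (cmp)
[5] flags=1000 HI?F → skip
[6] flags=1000 PL?F → skip

VAL = 0xf2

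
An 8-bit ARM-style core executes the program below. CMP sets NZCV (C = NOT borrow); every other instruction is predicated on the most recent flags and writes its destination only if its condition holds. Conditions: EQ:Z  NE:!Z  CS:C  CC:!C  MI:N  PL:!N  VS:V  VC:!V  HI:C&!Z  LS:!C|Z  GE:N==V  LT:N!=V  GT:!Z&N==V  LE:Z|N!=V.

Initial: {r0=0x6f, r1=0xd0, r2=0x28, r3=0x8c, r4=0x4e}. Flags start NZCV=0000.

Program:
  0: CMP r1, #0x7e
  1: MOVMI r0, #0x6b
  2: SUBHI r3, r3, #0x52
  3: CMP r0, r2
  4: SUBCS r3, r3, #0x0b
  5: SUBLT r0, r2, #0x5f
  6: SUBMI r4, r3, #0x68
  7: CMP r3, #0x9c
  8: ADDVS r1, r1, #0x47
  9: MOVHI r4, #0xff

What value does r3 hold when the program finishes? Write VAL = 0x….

VAL = 0x2f

[0] flags=0011 → (cmp)
[1] flags=0011 MI?F → skip
[2] flags=0011 HI?T → r3=0x3a
[3] flags=0010 → (cmp)
[4] flags=0010 CS?T → r3=0x2f
[5] flags=0010 LT?F → skip
[6] flags=0010 MI?F → skip
[7] flags=1001 → (cmp)
[8] flags=1001 VS?T → r1=0x17
[9] flags=1001 HI?F → skip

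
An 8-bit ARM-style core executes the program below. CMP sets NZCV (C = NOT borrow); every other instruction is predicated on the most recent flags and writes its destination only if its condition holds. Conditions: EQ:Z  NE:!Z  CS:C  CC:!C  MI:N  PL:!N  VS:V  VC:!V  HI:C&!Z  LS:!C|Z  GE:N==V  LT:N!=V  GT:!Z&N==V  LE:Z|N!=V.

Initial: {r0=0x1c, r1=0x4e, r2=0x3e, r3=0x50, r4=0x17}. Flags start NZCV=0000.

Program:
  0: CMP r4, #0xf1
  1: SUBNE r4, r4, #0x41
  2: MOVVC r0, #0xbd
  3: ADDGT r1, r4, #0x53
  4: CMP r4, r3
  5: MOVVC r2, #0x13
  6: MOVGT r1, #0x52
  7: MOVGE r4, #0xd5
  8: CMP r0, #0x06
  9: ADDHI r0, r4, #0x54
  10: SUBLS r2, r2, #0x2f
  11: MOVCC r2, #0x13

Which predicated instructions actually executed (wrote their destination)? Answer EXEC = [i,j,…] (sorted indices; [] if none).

[0] flags=0000 → (cmp)
[1] flags=0000 NE?T → r4=0xd6
[2] flags=0000 VC?T → r0=0xbd
[3] flags=0000 GT?T → r1=0x29
[4] flags=1010 → (cmp)
[5] flags=1010 VC?T → r2=0x13
[6] flags=1010 GT?F → skip
[7] flags=1010 GE?F → skip
[8] flags=1010 → (cmp)
[9] flags=1010 HI?T → r0=0x2a
[10] flags=1010 LS?F → skip
[11] flags=1010 CC?F → skip

EXEC = [1,2,3,5,9]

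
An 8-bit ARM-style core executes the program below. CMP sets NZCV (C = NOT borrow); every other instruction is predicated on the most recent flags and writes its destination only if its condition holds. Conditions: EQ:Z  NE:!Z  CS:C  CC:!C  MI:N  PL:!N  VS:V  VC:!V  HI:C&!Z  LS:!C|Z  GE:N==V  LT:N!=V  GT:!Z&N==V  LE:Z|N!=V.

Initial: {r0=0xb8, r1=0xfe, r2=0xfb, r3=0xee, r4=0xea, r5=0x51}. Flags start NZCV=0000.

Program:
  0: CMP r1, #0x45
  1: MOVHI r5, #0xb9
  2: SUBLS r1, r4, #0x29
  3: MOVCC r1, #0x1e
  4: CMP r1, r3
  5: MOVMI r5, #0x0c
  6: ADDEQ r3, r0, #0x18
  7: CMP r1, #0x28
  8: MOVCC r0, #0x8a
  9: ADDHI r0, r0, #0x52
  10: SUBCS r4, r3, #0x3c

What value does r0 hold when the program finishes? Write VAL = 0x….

VAL = 0x0a

[0] flags=1010 → (cmp)
[1] flags=1010 HI?T → r5=0xb9
[2] flags=1010 LS?F → skip
[3] flags=1010 CC?F → skip
[4] flags=0010 → (cmp)
[5] flags=0010 MI?F → skip
[6] flags=0010 EQ?F → skip
[7] flags=1010 → (cmp)
[8] flags=1010 CC?F → skip
[9] flags=1010 HI?T → r0=0x0a
[10] flags=1010 CS?T → r4=0xb2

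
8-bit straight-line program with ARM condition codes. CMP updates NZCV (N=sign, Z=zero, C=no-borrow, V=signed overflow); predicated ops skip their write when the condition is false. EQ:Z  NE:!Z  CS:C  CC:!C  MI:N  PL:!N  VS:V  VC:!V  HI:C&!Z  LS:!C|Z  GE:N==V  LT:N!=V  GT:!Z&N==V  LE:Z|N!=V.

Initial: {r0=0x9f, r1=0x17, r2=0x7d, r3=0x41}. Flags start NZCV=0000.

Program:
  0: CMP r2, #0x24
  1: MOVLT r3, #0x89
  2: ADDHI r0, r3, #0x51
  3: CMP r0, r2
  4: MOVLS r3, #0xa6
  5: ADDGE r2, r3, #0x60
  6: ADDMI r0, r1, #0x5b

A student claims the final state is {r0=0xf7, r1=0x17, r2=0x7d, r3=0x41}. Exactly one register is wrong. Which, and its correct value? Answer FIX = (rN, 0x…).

0: ✓ CMP  NZCV=0010
1: · MOVLT
2: ✓ ADDHI  r0←0x92
3: ✓ CMP  NZCV=0011
4: · MOVLS
5: · ADDGE
6: · ADDMI

FIX = (r0, 0x92)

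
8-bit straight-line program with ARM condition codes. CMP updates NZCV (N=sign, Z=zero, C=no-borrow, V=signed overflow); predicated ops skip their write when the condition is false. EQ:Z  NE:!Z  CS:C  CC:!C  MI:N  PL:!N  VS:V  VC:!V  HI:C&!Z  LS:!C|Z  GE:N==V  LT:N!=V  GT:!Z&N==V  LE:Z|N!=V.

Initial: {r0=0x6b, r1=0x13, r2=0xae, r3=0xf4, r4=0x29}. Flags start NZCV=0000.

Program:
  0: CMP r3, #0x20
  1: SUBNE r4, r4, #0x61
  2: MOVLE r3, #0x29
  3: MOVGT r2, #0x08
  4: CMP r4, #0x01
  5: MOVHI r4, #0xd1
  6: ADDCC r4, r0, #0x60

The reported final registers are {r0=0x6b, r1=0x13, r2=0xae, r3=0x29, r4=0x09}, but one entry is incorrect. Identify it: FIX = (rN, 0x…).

0: ✓ CMP  NZCV=1010
1: ✓ SUBNE  r4←0xc8
2: ✓ MOVLE  r3←0x29
3: · MOVGT
4: ✓ CMP  NZCV=1010
5: ✓ MOVHI  r4←0xd1
6: · ADDCC

FIX = (r4, 0xd1)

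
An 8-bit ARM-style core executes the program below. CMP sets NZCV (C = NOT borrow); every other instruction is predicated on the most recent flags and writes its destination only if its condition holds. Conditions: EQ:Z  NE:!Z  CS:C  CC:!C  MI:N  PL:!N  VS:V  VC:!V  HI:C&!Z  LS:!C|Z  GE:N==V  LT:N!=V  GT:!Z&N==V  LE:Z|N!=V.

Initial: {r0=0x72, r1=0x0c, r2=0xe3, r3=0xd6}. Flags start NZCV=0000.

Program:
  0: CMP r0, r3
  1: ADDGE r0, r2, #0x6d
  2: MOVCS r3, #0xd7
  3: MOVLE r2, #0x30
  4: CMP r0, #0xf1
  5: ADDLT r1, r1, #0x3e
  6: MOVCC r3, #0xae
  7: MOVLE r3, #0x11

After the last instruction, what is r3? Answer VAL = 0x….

0: ✓ CMP  NZCV=1001
1: ✓ ADDGE  r0←0x50
2: · MOVCS
3: · MOVLE
4: ✓ CMP  NZCV=0000
5: · ADDLT
6: ✓ MOVCC  r3←0xae
7: · MOVLE

VAL = 0xae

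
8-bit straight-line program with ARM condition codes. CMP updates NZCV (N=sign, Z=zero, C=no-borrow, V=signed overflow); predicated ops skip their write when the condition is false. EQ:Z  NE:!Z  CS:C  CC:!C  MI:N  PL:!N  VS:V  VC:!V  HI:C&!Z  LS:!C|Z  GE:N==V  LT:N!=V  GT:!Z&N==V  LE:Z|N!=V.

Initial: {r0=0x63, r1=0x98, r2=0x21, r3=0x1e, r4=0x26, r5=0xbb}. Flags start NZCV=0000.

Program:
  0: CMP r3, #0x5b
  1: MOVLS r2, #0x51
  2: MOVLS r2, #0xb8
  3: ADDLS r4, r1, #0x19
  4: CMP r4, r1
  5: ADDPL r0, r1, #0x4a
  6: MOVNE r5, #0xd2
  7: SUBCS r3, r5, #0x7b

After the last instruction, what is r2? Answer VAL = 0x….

VAL = 0xb8

[0] flags=1000 → (cmp)
[1] flags=1000 LS?T → r2=0x51
[2] flags=1000 LS?T → r2=0xb8
[3] flags=1000 LS?T → r4=0xb1
[4] flags=0010 → (cmp)
[5] flags=0010 PL?T → r0=0xe2
[6] flags=0010 NE?T → r5=0xd2
[7] flags=0010 CS?T → r3=0x57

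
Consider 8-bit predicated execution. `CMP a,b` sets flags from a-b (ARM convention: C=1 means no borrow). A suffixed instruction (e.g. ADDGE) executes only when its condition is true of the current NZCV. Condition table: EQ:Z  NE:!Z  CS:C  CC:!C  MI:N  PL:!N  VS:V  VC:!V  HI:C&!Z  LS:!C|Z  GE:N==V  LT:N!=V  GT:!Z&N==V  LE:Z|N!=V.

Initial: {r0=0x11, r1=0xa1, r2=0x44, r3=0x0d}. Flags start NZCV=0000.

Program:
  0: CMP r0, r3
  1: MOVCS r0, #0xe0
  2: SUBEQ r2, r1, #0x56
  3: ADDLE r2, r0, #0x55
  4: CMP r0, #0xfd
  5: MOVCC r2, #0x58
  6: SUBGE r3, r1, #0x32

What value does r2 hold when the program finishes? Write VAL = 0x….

[0] flags=0010 → (cmp)
[1] flags=0010 CS?T → r0=0xe0
[2] flags=0010 EQ?F → skip
[3] flags=0010 LE?F → skip
[4] flags=1000 → (cmp)
[5] flags=1000 CC?T → r2=0x58
[6] flags=1000 GE?F → skip

VAL = 0x58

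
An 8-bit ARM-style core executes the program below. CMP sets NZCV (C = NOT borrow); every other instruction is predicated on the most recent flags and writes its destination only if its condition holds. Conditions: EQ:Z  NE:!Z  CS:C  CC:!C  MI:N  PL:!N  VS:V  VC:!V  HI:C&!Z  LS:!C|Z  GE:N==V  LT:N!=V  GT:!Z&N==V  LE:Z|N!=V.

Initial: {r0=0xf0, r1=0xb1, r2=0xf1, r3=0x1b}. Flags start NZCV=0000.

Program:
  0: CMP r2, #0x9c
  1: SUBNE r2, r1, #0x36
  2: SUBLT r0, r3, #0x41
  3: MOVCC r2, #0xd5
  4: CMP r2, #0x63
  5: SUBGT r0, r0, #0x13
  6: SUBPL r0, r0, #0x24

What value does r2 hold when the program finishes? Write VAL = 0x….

VAL = 0x7b

0: ✓ CMP  NZCV=0010
1: ✓ SUBNE  r2←0x7b
2: · SUBLT
3: · MOVCC
4: ✓ CMP  NZCV=0010
5: ✓ SUBGT  r0←0xdd
6: ✓ SUBPL  r0←0xb9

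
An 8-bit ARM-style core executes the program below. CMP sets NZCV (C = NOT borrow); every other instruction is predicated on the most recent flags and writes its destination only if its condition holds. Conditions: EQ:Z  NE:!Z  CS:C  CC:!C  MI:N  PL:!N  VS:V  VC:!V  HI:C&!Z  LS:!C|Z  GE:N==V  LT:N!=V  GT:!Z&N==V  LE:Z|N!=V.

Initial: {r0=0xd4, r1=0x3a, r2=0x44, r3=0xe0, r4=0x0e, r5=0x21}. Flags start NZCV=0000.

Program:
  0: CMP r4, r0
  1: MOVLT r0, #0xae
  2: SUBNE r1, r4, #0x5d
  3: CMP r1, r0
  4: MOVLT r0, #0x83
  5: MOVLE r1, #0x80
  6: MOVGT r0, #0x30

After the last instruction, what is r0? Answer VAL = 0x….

0: ✓ CMP  NZCV=0000
1: · MOVLT
2: ✓ SUBNE  r1←0xb1
3: ✓ CMP  NZCV=1000
4: ✓ MOVLT  r0←0x83
5: ✓ MOVLE  r1←0x80
6: · MOVGT

VAL = 0x83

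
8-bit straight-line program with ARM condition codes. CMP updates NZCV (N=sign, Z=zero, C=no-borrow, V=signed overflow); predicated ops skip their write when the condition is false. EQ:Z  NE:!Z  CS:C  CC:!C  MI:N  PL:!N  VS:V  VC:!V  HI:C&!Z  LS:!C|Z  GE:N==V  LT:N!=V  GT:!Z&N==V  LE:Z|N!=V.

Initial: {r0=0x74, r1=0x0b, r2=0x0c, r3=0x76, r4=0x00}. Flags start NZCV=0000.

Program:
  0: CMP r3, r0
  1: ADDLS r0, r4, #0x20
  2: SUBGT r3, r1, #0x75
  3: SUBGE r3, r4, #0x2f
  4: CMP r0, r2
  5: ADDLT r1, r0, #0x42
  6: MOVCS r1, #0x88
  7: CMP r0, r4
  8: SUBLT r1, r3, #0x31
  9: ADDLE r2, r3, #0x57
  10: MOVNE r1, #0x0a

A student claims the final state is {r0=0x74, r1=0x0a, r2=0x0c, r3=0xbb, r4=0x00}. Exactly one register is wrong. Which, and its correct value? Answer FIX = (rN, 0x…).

0: ✓ CMP  NZCV=0010
1: · ADDLS
2: ✓ SUBGT  r3←0x96
3: ✓ SUBGE  r3←0xd1
4: ✓ CMP  NZCV=0010
5: · ADDLT
6: ✓ MOVCS  r1←0x88
7: ✓ CMP  NZCV=0010
8: · SUBLT
9: · ADDLE
10: ✓ MOVNE  r1←0x0a

FIX = (r3, 0xd1)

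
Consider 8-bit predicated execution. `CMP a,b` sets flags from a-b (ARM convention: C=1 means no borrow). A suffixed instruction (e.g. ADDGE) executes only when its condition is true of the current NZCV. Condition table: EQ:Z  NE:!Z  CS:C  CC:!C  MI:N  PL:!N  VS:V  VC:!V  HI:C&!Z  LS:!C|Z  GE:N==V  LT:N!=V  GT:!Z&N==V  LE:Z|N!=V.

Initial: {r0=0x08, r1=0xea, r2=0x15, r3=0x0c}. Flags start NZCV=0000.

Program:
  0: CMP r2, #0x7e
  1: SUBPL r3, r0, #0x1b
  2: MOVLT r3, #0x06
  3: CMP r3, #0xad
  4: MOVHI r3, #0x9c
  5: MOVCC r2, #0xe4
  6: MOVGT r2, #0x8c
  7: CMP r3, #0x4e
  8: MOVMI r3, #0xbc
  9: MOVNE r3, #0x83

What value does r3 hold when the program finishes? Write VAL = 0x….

VAL = 0x83

[0] flags=1000 → (cmp)
[1] flags=1000 PL?F → skip
[2] flags=1000 LT?T → r3=0x06
[3] flags=0000 → (cmp)
[4] flags=0000 HI?F → skip
[5] flags=0000 CC?T → r2=0xe4
[6] flags=0000 GT?T → r2=0x8c
[7] flags=1000 → (cmp)
[8] flags=1000 MI?T → r3=0xbc
[9] flags=1000 NE?T → r3=0x83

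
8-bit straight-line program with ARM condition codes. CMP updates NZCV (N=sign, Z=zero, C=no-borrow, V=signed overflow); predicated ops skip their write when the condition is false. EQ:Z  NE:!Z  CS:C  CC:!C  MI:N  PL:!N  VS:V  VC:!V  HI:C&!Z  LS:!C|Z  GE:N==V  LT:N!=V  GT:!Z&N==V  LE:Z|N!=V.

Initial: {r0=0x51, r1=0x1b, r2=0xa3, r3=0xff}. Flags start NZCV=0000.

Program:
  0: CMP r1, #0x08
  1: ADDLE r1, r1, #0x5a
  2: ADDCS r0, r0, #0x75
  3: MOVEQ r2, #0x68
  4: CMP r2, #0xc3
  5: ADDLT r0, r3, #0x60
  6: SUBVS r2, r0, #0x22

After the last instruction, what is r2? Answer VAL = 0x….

VAL = 0xa3

0: ✓ CMP  NZCV=0010
1: · ADDLE
2: ✓ ADDCS  r0←0xc6
3: · MOVEQ
4: ✓ CMP  NZCV=1000
5: ✓ ADDLT  r0←0x5f
6: · SUBVS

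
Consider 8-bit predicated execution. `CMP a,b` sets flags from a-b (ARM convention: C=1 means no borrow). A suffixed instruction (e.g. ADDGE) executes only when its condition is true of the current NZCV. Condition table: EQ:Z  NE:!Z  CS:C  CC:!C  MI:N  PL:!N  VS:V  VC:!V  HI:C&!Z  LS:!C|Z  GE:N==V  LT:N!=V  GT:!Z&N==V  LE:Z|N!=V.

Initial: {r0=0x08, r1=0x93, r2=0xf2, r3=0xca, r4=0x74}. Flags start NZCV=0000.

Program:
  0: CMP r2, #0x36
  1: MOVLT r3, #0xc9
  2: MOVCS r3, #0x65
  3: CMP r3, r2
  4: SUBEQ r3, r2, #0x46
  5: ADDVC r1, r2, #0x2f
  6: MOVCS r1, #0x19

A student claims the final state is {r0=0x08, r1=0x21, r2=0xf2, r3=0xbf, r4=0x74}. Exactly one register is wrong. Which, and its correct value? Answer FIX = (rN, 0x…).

[0] flags=1010 → (cmp)
[1] flags=1010 LT?T → r3=0xc9
[2] flags=1010 CS?T → r3=0x65
[3] flags=0000 → (cmp)
[4] flags=0000 EQ?F → skip
[5] flags=0000 VC?T → r1=0x21
[6] flags=0000 CS?F → skip

FIX = (r3, 0x65)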